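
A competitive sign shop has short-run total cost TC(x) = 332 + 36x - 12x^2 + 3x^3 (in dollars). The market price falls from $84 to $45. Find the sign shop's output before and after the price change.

MC = 36 - 24x + 9x^2; the shutdown threshold is min AVC = $24 (at x = 2).
At P = $84 ≥ min AVC, set P = MC on the rising branch: x = 4.
At P = $45 ≥ min AVC, set P = MC: x = 3. The firm stays open but cuts output.

Output falls from 4 to 3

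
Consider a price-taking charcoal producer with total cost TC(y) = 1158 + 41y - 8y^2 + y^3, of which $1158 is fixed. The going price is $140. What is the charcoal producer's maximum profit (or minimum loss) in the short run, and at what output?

Profit = -$348 at y = 9

AVC = 41 - 8y + y^2; min AVC = $25 at y = 4. Since P = $140 ≥ min AVC, the firm produces.
With MC = 41 - 16y + 3y^2, P = MC on the upward-sloping part at y* = 9.
TR = 140·9 = 1260. TC = 1158 + 450 = 1608. Profit = 1260 − 1608 = -$348.
Shutting down would mean losing the fixed cost of $1158, so operating at a loss of $348 is better by $810.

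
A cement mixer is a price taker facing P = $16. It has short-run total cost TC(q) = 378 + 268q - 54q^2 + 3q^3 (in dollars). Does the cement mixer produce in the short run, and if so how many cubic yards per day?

Variable cost is VC = 268q - 54q^2 + 3q^3, so AVC = VC/q = 268 - 54q + 3q^2 and MC = dTC/dq = 268 - 108q + 9q^2.
The AVC parabola has its vertex at q = 54/6 = 9, where AVC = 268 - 54·9 + 3·9^2 = $25.
With P < min AVC ($16 < $25), every unit sold adds to the loss.
The firm minimizes its loss by shutting down and losing only its fixed cost of $378.

Shut down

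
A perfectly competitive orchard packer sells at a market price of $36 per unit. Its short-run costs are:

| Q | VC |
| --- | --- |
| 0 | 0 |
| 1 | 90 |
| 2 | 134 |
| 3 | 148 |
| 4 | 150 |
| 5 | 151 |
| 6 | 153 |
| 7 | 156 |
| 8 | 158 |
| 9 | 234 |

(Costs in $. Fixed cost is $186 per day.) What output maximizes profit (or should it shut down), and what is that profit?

Q = 8; profit = -$56

Compute π = P·Q − TC at each output: Q=0: -186; Q=1: -240; Q=2: -248; Q=3: -226; Q=4: -192; Q=5: -157; Q=6: -123; Q=7: -90; Q=8: -56; Q=9: -96.
Profit is maximized at Q = 8. AVC there is 158/8 = $19.75 ≤ P, so producing beats shutting down (which would give -$186).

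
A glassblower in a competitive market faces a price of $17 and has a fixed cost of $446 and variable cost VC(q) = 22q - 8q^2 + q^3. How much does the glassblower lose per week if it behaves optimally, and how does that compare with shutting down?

AVC = 22 - 8q + q^2; min AVC = $6 at q = 4. Since P = $17 ≥ min AVC, the firm produces.
MC = 22 - 16q + 3q^2. Setting P = MC and taking the root on the rising branch gives q* = 5.
TR = 17·5 = 85. TC = 446 + 35 = 481. Profit = 85 − 481 = -$396.
That loss of $396 beats the $446 the firm would lose by shutting down; producing recovers $50 of fixed cost.

Profit = -$396 at q = 5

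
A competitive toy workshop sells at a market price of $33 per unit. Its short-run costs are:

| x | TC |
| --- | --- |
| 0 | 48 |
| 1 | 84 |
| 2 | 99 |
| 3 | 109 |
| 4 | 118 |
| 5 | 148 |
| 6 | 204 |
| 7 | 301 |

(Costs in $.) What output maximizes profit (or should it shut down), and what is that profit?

Tabulate TR − TC: x=0: -48; x=1: -51; x=2: -33; x=3: -10; x=4: 14; x=5: 17; x=6: -6; x=7: -70.
Profit is maximized at x = 5. AVC there is 100/5 = $20 ≤ P, so producing beats shutting down (which would give -$48).

x = 5; profit = $17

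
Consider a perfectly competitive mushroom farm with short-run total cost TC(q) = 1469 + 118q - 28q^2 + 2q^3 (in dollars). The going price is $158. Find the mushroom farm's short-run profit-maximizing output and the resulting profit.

AVC = 118 - 28q + 2q^2 has its minimum $20 at q = 7; price $158 clears that bar, so the firm operates.
With MC = 118 - 56q + 6q^2, P = MC on the upward-sloping part at q* = 10.
TR = 158·10 = 1580. TC = 1469 + 380 = 1849. Profit = 1580 − 1849 = -$269.
Shutting down would mean losing the fixed cost of $1469, so operating at a loss of $269 is better by $1200.

Profit = -$269 at q = 10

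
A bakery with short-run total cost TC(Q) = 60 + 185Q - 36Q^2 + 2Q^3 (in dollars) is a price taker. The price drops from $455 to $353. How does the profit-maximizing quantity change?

Output falls from 15 to 14

MC = 185 - 72Q + 6Q^2; the shutdown threshold is min AVC = $23 (at Q = 9).
With P = $455 above the shutdown price, P = MC gives Q = 15.
At P = $353 ≥ min AVC, set P = MC: Q = 14. The firm stays open but cuts output.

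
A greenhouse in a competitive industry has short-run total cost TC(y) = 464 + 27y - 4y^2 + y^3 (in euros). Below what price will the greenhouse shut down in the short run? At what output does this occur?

€23 per unit, at y = 2

Short-run supply begins at min AVC. From VC = 27y - 4y^2 + y^3, AVC = 27 - 4y + y^2.
dAVC/dy = -4 + 2y = 0 gives y = 2. min AVC = 27 - 4·2 + 2^2 = 23.
So the shutdown price is €23.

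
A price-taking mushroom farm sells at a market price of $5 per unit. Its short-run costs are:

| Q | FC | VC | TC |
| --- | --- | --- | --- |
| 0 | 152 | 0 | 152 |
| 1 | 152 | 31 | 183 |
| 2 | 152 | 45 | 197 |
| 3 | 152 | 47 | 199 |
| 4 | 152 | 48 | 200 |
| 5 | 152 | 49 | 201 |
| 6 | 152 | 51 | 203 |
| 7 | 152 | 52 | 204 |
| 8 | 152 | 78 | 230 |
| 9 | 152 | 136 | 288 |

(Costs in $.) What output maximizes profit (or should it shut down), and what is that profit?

Compute π = P·Q − TC at each output: Q=0: -152; Q=1: -178; Q=2: -187; Q=3: -184; Q=4: -180; Q=5: -176; Q=6: -173; Q=7: -169; Q=8: -190; Q=9: -243.
Profit is highest at Q = 0. Equivalently, the lowest AVC in the table is 52/7 ≈ $7.43 at Q = 7, and P = $5 falls below it — price never covers variable cost, so the firm shuts down and loses only its fixed cost.

Q = 0 (shut down); profit = -$152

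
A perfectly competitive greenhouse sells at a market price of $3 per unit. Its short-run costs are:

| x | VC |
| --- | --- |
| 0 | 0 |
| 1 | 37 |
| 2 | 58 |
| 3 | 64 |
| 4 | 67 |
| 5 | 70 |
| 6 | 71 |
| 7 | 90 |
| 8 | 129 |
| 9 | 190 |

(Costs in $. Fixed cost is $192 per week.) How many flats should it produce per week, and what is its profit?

Tabulate TR − TC: x=0: -192; x=1: -226; x=2: -244; x=3: -247; x=4: -247; x=5: -247; x=6: -245; x=7: -261; x=8: -297; x=9: -355.
Profit is highest at x = 0. Equivalently, the lowest AVC in the table is 71/6 ≈ $11.83 at x = 6, and P = $3 falls below it — price never covers variable cost, so the firm shuts down and loses only its fixed cost.

x = 0 (shut down); profit = -$192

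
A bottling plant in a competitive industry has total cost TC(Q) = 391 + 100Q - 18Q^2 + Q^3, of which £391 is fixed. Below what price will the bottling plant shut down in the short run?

£19 per unit

The firm shuts down when price falls below the minimum of average variable cost. AVC = VC/Q = 100 - 18Q + Q^2.
At the minimum of AVC, MC = AVC. MC = 100 - 36Q + 3Q^2; setting MC = AVC gives 2Q^2 - 18Q = 0, so Q = 9. min AVC = 19.
The firm shuts down for any P below £19.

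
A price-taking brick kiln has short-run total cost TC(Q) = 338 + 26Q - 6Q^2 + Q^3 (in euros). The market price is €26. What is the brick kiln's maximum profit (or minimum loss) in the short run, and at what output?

AVC = 26 - 6Q + Q^2 has its minimum €17 at Q = 3; price €26 clears that bar, so the firm operates.
MC = 26 - 12Q + 3Q^2. Setting P = MC and taking the root on the rising branch gives Q* = 4.
TR = 26·4 = 104. TC = 338 + 72 = 410. Profit = 104 − 410 = -€306.
That loss of €306 beats the €338 the firm would lose by shutting down; producing recovers €32 of fixed cost.

Profit = -€306 at Q = 4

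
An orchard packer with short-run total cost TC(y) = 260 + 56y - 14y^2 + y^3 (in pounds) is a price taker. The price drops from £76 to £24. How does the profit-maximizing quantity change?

Output falls from 10 to 8

AVC = 56 - 14y + y^2, minimized at y = 7 where min AVC = £7. MC = 56 - 28y + 3y^2.
With P = £76 above the shutdown price, P = MC gives y = 10.
At P = £24 ≥ min AVC, set P = MC: y = 8. The firm stays open but cuts output.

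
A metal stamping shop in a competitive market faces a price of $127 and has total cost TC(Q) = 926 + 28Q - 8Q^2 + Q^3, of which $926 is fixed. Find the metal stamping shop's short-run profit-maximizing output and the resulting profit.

AVC = 28 - 8Q + Q^2; min AVC = $12 at Q = 4. Since P = $127 ≥ min AVC, the firm produces.
With MC = 28 - 16Q + 3Q^2, P = MC on the upward-sloping part at Q* = 9.
TR = 127·9 = 1143. TC = 926 + 333 = 1259. Profit = 1143 − 1259 = -$116.
That loss of $116 beats the $926 the firm would lose by shutting down; producing recovers $810 of fixed cost.

Profit = -$116 at Q = 9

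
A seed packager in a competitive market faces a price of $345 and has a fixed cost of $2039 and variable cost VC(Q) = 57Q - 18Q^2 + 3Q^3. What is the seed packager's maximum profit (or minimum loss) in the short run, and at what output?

AVC = 57 - 18Q + 3Q^2; min AVC = $30 at Q = 3. Since P = $345 ≥ min AVC, the firm produces.
MC = 57 - 36Q + 9Q^2. Setting P = MC and taking the root on the rising branch gives Q* = 8.
TR = 345·8 = 2760. TC = 2039 + 840 = 2879. Profit = 2760 − 2879 = -$119.
By producing, the firm covers all variable cost plus $1920 of fixed cost; shutting down would lose the full $2039.

Profit = -$119 at Q = 8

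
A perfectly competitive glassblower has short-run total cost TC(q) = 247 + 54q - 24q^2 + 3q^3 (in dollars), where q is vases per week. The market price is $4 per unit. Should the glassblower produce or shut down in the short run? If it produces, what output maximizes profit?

Strip out fixed cost: VC = 54q - 24q^2 + 3q^3. Then AVC = 54 - 24q + 3q^2 and MC = 54 - 48q + 9q^2.
The AVC parabola has its vertex at q = 24/6 = 4, where AVC = 54 - 24·4 + 3·4^2 = $6.
With P < min AVC ($4 < $6), every unit sold adds to the loss.
The firm minimizes its loss by shutting down and losing only its fixed cost of $247.

Shut down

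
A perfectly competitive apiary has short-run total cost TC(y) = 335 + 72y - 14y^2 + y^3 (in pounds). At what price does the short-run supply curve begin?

The shutdown price is the minimum of AVC. VC = 72y - 14y^2 + y^3, so AVC = 72 - 14y + y^2.
dAVC/dy = -14 + 2y = 0 gives y = 7. min AVC = 72 - 14·7 + 7^2 = 23.
The firm shuts down for any P below £23.

£23 per unit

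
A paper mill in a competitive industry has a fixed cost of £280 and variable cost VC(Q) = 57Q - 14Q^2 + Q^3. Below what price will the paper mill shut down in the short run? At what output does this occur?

£8 per unit, at Q = 7

Short-run supply begins at min AVC. From VC = 57Q - 14Q^2 + Q^3, AVC = 57 - 14Q + Q^2.
At the minimum of AVC, MC = AVC. MC = 57 - 28Q + 3Q^2; setting MC = AVC gives 2Q^2 - 14Q = 0, so Q = 7. min AVC = 8.
So the shutdown price is £8.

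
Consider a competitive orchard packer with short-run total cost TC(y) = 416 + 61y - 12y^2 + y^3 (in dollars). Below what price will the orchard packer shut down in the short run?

$25 per unit

The firm shuts down when price falls below the minimum of average variable cost. AVC = VC/y = 61 - 12y + y^2.
At the minimum of AVC, MC = AVC. MC = 61 - 24y + 3y^2; setting MC = AVC gives 2y^2 - 12y = 0, so y = 6. min AVC = 25.
So the shutdown price is $25.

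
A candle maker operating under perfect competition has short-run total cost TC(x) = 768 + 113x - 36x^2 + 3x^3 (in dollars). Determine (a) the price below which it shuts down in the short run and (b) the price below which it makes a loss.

Shutdown price = $5; break-even price = $113

AVC = 113 - 36x + 3x^2; minimized at x = 6, giving min AVC = $5. That is the shutdown price.
ATC = 768/x + 113 - 36x + 3x^2. Setting dATC/dx = −768/x^2 − 36 + 6x = 0 gives x = 8 (since 6·8^3 − 36·8^2 = 768).
min ATC = 768/8 + 113 − 36·8 + 3·8^2 = $113. That is the break-even price.
For $5 ≤ P < $113 the firm produces at a loss; below $5 it shuts down.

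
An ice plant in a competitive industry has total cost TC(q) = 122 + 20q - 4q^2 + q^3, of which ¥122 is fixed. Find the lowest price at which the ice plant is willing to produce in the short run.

¥16 per unit

Short-run supply begins at min AVC. From VC = 20q - 4q^2 + q^3, AVC = 20 - 4q + q^2.
dAVC/dq = -4 + 2q = 0 gives q = 2. min AVC = 20 - 4·2 + 2^2 = 16.
For P < ¥16 the firm produces nothing.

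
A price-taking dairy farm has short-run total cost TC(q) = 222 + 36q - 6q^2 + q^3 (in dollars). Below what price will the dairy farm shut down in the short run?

$27 per unit

The shutdown price is the minimum of AVC. VC = 36q - 6q^2 + q^3, so AVC = 36 - 6q + q^2.
dAVC/dq = -6 + 2q = 0 gives q = 3. min AVC = 36 - 6·3 + 3^2 = 27.
So the shutdown price is $27.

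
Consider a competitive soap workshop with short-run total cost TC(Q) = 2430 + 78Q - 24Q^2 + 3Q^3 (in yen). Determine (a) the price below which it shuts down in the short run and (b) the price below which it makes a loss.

Shutdown price = ¥30; break-even price = ¥375

Shutdown price = min AVC. AVC = 78 - 24Q + 3Q^2, with vertex at Q = 4 and minimum ¥30.
ATC = 2430/Q + 78 - 24Q + 3Q^2. Setting dATC/dQ = −2430/Q^2 − 24 + 6Q = 0 gives Q = 9 (since 6·9^3 − 24·9^2 = 2430).
min ATC = 2430/9 + 78 − 24·9 + 3·9^2 = ¥375. That is the break-even price.
For ¥30 ≤ P < ¥375 the firm produces at a loss; below ¥30 it shuts down.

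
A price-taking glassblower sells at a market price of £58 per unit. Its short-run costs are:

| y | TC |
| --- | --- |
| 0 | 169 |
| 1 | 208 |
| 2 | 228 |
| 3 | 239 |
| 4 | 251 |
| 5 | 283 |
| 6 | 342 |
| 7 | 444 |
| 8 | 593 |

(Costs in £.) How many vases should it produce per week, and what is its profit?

Tabulate TR − TC: y=0: -169; y=1: -150; y=2: -112; y=3: -65; y=4: -19; y=5: 7; y=6: 6; y=7: -38; y=8: -129.
Profit is maximized at y = 5. AVC there is 114/5 = £22.80 ≤ P, so producing beats shutting down (which would give -£169).

y = 5; profit = £7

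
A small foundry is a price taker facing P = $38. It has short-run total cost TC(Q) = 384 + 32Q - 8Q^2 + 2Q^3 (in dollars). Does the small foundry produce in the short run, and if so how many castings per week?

Produce at Q = 3

From TC, MC = TC'(Q) = 32 - 16Q + 6Q^2 and AVC = VC/Q = 32 - 8Q + 2Q^2.
The AVC parabola has its vertex at Q = 8/4 = 2, where AVC = 32 - 8·2 + 2·2^2 = $24.
Because $38 ≥ $24, revenue can cover variable cost; the firm operates.
P = MC gives -6 - 16Q + 6Q^2 = 0, with roots -1/3 and 3. Take the larger (rising MC): Q* = 3.
Check: AVC at Q = 3 is $26 ≤ P, so revenue covers variable cost.
Profit = P·Q − TC = 38·3 − 462 = -$348, a loss, but smaller than the $384 fixed cost the firm would lose by shutting down.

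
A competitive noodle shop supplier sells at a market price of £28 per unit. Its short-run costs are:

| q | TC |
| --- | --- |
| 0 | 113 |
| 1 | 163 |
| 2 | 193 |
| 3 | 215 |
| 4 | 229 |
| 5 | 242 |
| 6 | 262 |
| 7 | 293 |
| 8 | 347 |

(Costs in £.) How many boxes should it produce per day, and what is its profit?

Profit at each row (π = 28q − TC): q=0: -113; q=1: -135; q=2: -137; q=3: -131; q=4: -117; q=5: -102; q=6: -94; q=7: -97; q=8: -123.
Profit is maximized at q = 6. AVC there is 149/6 = £24.83 ≤ P, so producing beats shutting down (which would give -£113).

q = 6; profit = -£94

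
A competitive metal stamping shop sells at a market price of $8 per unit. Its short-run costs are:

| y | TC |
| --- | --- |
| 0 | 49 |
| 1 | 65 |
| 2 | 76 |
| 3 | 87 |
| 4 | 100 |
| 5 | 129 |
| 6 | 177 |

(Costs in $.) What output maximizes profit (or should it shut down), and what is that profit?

y = 0 (shut down); profit = -$49

Tabulate TR − TC: y=0: -49; y=1: -57; y=2: -60; y=3: -63; y=4: -68; y=5: -89; y=6: -129.
Profit is highest at y = 0. Equivalently, the lowest AVC in the table is 38/3 ≈ $12.67 at y = 3, and P = $8 falls below it — price never covers variable cost, so the firm shuts down and loses only its fixed cost.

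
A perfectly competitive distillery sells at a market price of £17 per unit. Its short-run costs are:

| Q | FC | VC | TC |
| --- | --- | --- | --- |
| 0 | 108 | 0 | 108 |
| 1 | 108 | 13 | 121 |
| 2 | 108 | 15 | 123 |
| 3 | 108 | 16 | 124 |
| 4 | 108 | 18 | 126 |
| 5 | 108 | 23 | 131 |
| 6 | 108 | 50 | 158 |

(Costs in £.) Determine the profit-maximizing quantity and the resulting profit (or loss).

Q = 5; profit = -£46

Profit at each row (π = 17Q − TC): Q=0: -108; Q=1: -104; Q=2: -89; Q=3: -73; Q=4: -58; Q=5: -46; Q=6: -56.
Profit is maximized at Q = 5. AVC there is 23/5 = £4.60 ≤ P, so producing beats shutting down (which would give -£108).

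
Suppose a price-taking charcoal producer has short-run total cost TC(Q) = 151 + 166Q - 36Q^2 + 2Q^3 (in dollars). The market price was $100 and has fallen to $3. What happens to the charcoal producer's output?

Output falls from 11 to 0 (the firm shuts down)

AVC = 166 - 36Q + 2Q^2, minimized at Q = 9 where min AVC = $4. MC = 166 - 72Q + 6Q^2.
At P = $100 ≥ min AVC, set P = MC on the rising branch: Q = 11.
At P = $3 < min AVC = $4, price no longer covers variable cost at any output, so the firm shuts down: Q = 0.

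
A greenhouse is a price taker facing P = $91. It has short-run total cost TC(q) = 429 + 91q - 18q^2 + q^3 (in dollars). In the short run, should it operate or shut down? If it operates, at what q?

Produce at q = 12

Variable cost is VC = 91q - 18q^2 + q^3, so AVC = VC/q = 91 - 18q + q^2 and MC = dTC/dq = 91 - 36q + 3q^2.
AVC is minimized where dAVC/dq = -18 + 2q = 0, at q = 9; min AVC = 91 - 18·9 + 9^2 = $10.
P = $91 exceeds min AVC = $10, so the firm stays open.
P = MC gives -36q + 3q^2 = 0, with roots 0 and 12. Take the larger (rising MC): q* = 12.
Check: AVC at q = 12 is $19 ≤ P, so revenue covers variable cost.
Profit = P·q − TC = 91·12 − 657 = $435.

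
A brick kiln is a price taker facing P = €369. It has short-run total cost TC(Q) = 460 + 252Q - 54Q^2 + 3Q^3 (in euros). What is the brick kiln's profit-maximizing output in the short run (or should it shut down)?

Produce at Q = 13

Strip out fixed cost: VC = 252Q - 54Q^2 + 3Q^3. Then AVC = 252 - 54Q + 3Q^2 and MC = 252 - 108Q + 9Q^2.
The AVC parabola has its vertex at Q = 54/6 = 9, where AVC = 252 - 54·9 + 3·9^2 = €9.
Since P = €369 ≥ min AVC = €9, price covers variable cost and the firm should produce.
Solving P = MC: -117 - 108Q + 9Q^2 = 0 ⇒ Q = -1 or 13. On the upward-sloping branch, Q* = 13.
Check: AVC at Q = 13 is €57 ≤ P, so revenue covers variable cost.
Profit = P·Q − TC = 369·13 − 1201 = €3596.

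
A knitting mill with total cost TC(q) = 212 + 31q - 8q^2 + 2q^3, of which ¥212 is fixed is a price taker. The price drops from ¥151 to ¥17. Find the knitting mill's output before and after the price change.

Output falls from 6 to 0 (the firm shuts down)

MC = 31 - 16q + 6q^2; the shutdown threshold is min AVC = ¥23 (at q = 2).
With P = ¥151 above the shutdown price, P = MC gives q = 6.
At P = ¥17 < min AVC = ¥23, price no longer covers variable cost at any output, so the firm shuts down: q = 0.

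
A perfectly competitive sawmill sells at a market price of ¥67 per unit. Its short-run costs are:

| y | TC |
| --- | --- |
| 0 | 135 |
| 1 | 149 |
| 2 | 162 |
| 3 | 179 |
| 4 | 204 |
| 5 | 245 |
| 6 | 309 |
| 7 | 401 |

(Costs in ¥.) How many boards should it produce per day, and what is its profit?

Profit at each row (π = 67y − TC): y=0: -135; y=1: -82; y=2: -28; y=3: 22; y=4: 64; y=5: 90; y=6: 93; y=7: 68.
Profit is maximized at y = 6. AVC there is 174/6 = ¥29 ≤ P, so producing beats shutting down (which would give -¥135).

y = 6; profit = ¥93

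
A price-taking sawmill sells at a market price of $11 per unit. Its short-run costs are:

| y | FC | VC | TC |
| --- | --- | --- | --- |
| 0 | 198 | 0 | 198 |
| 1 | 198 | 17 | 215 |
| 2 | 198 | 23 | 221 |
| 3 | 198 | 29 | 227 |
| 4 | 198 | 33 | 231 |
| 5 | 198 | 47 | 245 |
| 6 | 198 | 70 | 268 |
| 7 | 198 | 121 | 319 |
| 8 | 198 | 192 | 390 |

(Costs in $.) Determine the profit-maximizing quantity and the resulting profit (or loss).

Tabulate TR − TC: y=0: -198; y=1: -204; y=2: -199; y=3: -194; y=4: -187; y=5: -190; y=6: -202; y=7: -242; y=8: -302.
Profit is maximized at y = 4. AVC there is 33/4 = $8.25 ≤ P, so producing beats shutting down (which would give -$198).

y = 4; profit = -$187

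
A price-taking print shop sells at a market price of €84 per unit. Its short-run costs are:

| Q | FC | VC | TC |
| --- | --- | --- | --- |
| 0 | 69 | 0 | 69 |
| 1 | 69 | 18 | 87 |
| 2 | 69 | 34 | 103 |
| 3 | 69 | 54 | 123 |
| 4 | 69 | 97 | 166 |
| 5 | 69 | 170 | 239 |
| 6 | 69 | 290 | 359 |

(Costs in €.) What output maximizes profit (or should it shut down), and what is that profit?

Q = 5; profit = €181

Compute π = P·Q − TC at each output: Q=0: -69; Q=1: -3; Q=2: 65; Q=3: 129; Q=4: 170; Q=5: 181; Q=6: 145.
Profit is maximized at Q = 5. AVC there is 170/5 = €34 ≤ P, so producing beats shutting down (which would give -€69).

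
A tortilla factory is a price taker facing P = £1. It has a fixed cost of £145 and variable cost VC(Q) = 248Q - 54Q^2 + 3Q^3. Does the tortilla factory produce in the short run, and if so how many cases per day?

Shut down

Variable cost is VC = 248Q - 54Q^2 + 3Q^3, so AVC = VC/Q = 248 - 54Q + 3Q^2 and MC = dTC/dQ = 248 - 108Q + 9Q^2.
AVC hits its minimum where MC = AVC, at Q = 9, giving min AVC = 248 - 54·9 + 3·9^2 = £5.
P = £1 lies below min AVC = £5; no output level covers variable cost.
Shutting down limits the loss to fixed cost, £145.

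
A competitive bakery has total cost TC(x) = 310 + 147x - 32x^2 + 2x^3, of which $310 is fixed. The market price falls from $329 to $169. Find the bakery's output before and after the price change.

MC = 147 - 64x + 6x^2; the shutdown threshold is min AVC = $19 (at x = 8).
At P = $329 ≥ min AVC, set P = MC on the rising branch: x = 13.
At P = $169 ≥ min AVC, set P = MC: x = 11. The firm stays open but cuts output.

Output falls from 13 to 11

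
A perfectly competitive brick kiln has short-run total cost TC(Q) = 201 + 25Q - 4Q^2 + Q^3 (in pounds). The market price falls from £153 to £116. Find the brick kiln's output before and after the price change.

Output falls from 8 to 7

MC = 25 - 8Q + 3Q^2; the shutdown threshold is min AVC = £21 (at Q = 2).
At P = £153 ≥ min AVC, set P = MC on the rising branch: Q = 8.
At P = £116 ≥ min AVC, set P = MC: Q = 7. The firm stays open but cuts output.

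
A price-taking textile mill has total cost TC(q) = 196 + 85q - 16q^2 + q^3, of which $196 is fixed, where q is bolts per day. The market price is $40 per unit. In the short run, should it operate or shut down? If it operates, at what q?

Produce at q = 9

Strip out fixed cost: VC = 85q - 16q^2 + q^3. Then AVC = 85 - 16q + q^2 and MC = 85 - 32q + 3q^2.
AVC hits its minimum where MC = AVC, at q = 8, giving min AVC = 85 - 16·8 + 8^2 = $21.
Because $40 ≥ $21, revenue can cover variable cost; the firm operates.
Solving P = MC: 45 - 32q + 3q^2 = 0 ⇒ q = 5/3 or 9. On the upward-sloping branch, q* = 9.
Check: AVC at q = 9 is $22 ≤ P, so revenue covers variable cost.
Profit = P·q − TC = 40·9 − 394 = -$34, a loss, but smaller than the $196 fixed cost the firm would lose by shutting down.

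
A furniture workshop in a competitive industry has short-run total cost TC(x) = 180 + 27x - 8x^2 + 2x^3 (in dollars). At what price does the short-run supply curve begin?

The shutdown price is the minimum of AVC. VC = 27x - 8x^2 + 2x^3, so AVC = 27 - 8x + 2x^2.
At the minimum of AVC, MC = AVC. MC = 27 - 16x + 6x^2; setting MC = AVC gives 4x^2 - 8x = 0, so x = 2. min AVC = 19.
So the shutdown price is $19.

$19 per unit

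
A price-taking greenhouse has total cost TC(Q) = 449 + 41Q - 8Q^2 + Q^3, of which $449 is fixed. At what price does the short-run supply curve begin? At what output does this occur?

Short-run supply begins at min AVC. From VC = 41Q - 8Q^2 + Q^3, AVC = 41 - 8Q + Q^2.
At the minimum of AVC, MC = AVC. MC = 41 - 16Q + 3Q^2; setting MC = AVC gives 2Q^2 - 8Q = 0, so Q = 4. min AVC = 25.
The firm shuts down for any P below $25.

$25 per unit, at Q = 4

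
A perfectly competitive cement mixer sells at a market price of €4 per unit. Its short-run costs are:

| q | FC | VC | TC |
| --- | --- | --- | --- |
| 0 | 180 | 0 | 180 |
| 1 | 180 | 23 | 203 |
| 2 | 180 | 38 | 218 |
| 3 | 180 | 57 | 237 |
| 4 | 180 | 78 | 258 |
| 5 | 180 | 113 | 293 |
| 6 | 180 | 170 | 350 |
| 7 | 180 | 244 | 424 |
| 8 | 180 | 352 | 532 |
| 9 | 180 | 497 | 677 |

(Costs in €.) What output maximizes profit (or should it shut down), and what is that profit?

q = 0 (shut down); profit = -€180

Profit at each row (π = 4q − TC): q=0: -180; q=1: -199; q=2: -210; q=3: -225; q=4: -242; q=5: -273; q=6: -326; q=7: -396; q=8: -500; q=9: -641.
Profit is highest at q = 0. Equivalently, the lowest AVC in the table is 38/2 ≈ €19 at q = 2, and P = €4 falls below it — price never covers variable cost, so the firm shuts down and loses only its fixed cost.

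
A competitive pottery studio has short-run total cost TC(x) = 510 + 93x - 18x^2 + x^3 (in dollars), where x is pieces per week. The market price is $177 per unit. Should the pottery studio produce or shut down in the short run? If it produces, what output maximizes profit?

Variable cost is VC = 93x - 18x^2 + x^3, so AVC = VC/x = 93 - 18x + x^2 and MC = dTC/dx = 93 - 36x + 3x^2.
AVC hits its minimum where MC = AVC, at x = 9, giving min AVC = 93 - 18·9 + 9^2 = $12.
Since P = $177 ≥ min AVC = $12, price covers variable cost and the firm should produce.
Set P = MC: 177 = 93 - 36x + 3x^2 → -84 - 36x + 3x^2 = 0. The roots are x = -2 and x = 14; the profit-maximizing output is on the rising part of MC, so x* = 14.
Check: AVC at x = 14 is $37 ≤ P, so revenue covers variable cost.
Profit = P·x − TC = 177·14 − 1028 = $1450.

Produce at x = 14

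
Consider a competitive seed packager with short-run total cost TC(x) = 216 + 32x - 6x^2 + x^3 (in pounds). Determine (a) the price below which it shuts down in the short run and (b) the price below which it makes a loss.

Shutdown price = £23; break-even price = £68

Shutdown price = min AVC. AVC = 32 - 6x + x^2, with vertex at x = 3 and minimum £23.
ATC = 216/x + 32 - 6x + x^2. Setting dATC/dx = −216/x^2 − 6 + 2x = 0 gives x = 6 (since 2·6^3 − 6·6^2 = 216).
min ATC = 216/6 + 32 − 6·6 + 6^2 = £68. That is the break-even price.
For £23 ≤ P < £68 the firm produces at a loss; below £23 it shuts down.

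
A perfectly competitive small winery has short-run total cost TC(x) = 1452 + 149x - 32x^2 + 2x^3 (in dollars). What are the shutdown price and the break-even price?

AVC = 149 - 32x + 2x^2; minimized at x = 8, giving min AVC = $21. That is the shutdown price.
ATC = 1452/x + 149 - 32x + 2x^2. Setting dATC/dx = −1452/x^2 − 32 + 4x = 0 gives x = 11 (since 4·11^3 − 32·11^2 = 1452).
min ATC = 1452/11 + 149 − 32·11 + 2·11^2 = $171. That is the break-even price.
Between these two prices the firm operates at a loss; above $171 it earns a profit.

Shutdown price = $21; break-even price = $171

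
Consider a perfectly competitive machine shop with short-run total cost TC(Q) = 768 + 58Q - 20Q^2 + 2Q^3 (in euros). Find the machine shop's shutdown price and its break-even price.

Shutdown price = €8; break-even price = €122

AVC = 58 - 20Q + 2Q^2; minimized at Q = 5, giving min AVC = €8. That is the shutdown price.
ATC = 768/Q + 58 - 20Q + 2Q^2. Setting dATC/dQ = −768/Q^2 − 20 + 4Q = 0 gives Q = 8 (since 4·8^3 − 20·8^2 = 768).
min ATC = 768/8 + 58 − 20·8 + 2·8^2 = €122. That is the break-even price.
Between these two prices the firm operates at a loss; above €122 it earns a profit.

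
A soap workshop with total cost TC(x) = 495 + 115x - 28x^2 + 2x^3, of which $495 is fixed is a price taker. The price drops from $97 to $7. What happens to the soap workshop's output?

Output falls from 9 to 0 (the firm shuts down)

MC = 115 - 56x + 6x^2; the shutdown threshold is min AVC = $17 (at x = 7).
At P = $97 ≥ min AVC, set P = MC on the rising branch: x = 9.
At P = $7 < min AVC = $17, price no longer covers variable cost at any output, so the firm shuts down: x = 0.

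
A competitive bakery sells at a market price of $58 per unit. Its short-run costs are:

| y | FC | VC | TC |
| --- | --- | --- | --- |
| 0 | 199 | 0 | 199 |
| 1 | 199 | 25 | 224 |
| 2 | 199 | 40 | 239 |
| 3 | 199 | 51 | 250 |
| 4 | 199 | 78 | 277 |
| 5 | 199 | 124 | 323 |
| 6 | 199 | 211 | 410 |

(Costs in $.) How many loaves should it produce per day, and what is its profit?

Compute π = P·y − TC at each output: y=0: -199; y=1: -166; y=2: -123; y=3: -76; y=4: -45; y=5: -33; y=6: -62.
Profit is maximized at y = 5. AVC there is 124/5 = $24.80 ≤ P, so producing beats shutting down (which would give -$199).

y = 5; profit = -$33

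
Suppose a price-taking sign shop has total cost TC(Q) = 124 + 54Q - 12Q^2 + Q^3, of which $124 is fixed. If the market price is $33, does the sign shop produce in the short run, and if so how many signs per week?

Variable cost is VC = 54Q - 12Q^2 + Q^3, so AVC = VC/Q = 54 - 12Q + Q^2 and MC = dTC/dQ = 54 - 24Q + 3Q^2.
AVC hits its minimum where MC = AVC, at Q = 6, giving min AVC = 54 - 12·6 + 6^2 = $18.
Since P = $33 ≥ min AVC = $18, price covers variable cost and the firm should produce.
Solving P = MC: 21 - 24Q + 3Q^2 = 0 ⇒ Q = 1 or 7. On the upward-sloping branch, Q* = 7.
Check: AVC at Q = 7 is $19 ≤ P, so revenue covers variable cost.
Profit = P·Q − TC = 33·7 − 257 = -$26, a loss, but smaller than the $124 fixed cost the firm would lose by shutting down.

Produce at Q = 7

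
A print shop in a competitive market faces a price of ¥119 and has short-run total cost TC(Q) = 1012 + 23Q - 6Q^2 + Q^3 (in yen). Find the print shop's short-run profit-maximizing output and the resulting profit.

AVC = 23 - 6Q + Q^2 has its minimum ¥14 at Q = 3; price ¥119 clears that bar, so the firm operates.
MC = 23 - 12Q + 3Q^2. Setting P = MC and taking the root on the rising branch gives Q* = 8.
TR = 119·8 = 952. TC = 1012 + 312 = 1324. Profit = 952 − 1324 = -¥372.
Shutting down would mean losing the fixed cost of ¥1012, so operating at a loss of ¥372 is better by ¥640.

Profit = -¥372 at Q = 8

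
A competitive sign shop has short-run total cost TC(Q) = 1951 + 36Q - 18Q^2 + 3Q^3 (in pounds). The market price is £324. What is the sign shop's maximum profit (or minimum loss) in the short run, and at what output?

AVC = 36 - 18Q + 3Q^2 has its minimum £9 at Q = 3; price £324 clears that bar, so the firm operates.
MC = 36 - 36Q + 9Q^2. Setting P = MC and taking the root on the rising branch gives Q* = 8.
TR = 324·8 = 2592. TC = 1951 + 672 = 2623. Profit = 2592 − 2623 = -£31.
By producing, the firm covers all variable cost plus £1920 of fixed cost; shutting down would lose the full £1951.

Profit = -£31 at Q = 8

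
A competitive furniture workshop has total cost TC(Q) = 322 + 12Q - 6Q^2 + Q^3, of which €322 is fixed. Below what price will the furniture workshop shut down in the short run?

€3 per unit

The firm shuts down when price falls below the minimum of average variable cost. AVC = VC/Q = 12 - 6Q + Q^2.
dAVC/dQ = -6 + 2Q = 0 gives Q = 3. min AVC = 12 - 6·3 + 3^2 = 3.
For P < €3 the firm produces nothing.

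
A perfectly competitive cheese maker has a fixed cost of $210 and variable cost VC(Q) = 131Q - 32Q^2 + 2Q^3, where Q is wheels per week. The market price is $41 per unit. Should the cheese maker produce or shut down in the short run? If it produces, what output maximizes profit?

Variable cost is VC = 131Q - 32Q^2 + 2Q^3, so AVC = VC/Q = 131 - 32Q + 2Q^2 and MC = dTC/dQ = 131 - 64Q + 6Q^2.
AVC hits its minimum where MC = AVC, at Q = 8, giving min AVC = 131 - 32·8 + 2·8^2 = $3.
P = $41 exceeds min AVC = $3, so the firm stays open.
P = MC gives 90 - 64Q + 6Q^2 = 0, with roots 5/3 and 9. Take the larger (rising MC): Q* = 9.
Check: AVC at Q = 9 is $5 ≤ P, so revenue covers variable cost.
Profit = P·Q − TC = 41·9 − 255 = $114.

Produce at Q = 9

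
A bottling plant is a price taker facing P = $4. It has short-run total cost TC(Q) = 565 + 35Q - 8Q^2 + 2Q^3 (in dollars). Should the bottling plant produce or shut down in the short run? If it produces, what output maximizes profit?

Variable cost is VC = 35Q - 8Q^2 + 2Q^3, so AVC = VC/Q = 35 - 8Q + 2Q^2 and MC = dTC/dQ = 35 - 16Q + 6Q^2.
AVC is minimized where dAVC/dQ = -8 + 4Q = 0, at Q = 2; min AVC = 35 - 8·2 + 2·2^2 = $27.
P = $4 lies below min AVC = $27; no output level covers variable cost.
The firm minimizes its loss by shutting down and losing only its fixed cost of $565.

Shut down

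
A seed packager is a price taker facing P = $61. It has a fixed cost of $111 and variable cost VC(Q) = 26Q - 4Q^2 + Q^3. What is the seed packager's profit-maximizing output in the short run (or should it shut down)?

Strip out fixed cost: VC = 26Q - 4Q^2 + Q^3. Then AVC = 26 - 4Q + Q^2 and MC = 26 - 8Q + 3Q^2.
AVC is minimized where dAVC/dQ = -4 + 2Q = 0, at Q = 2; min AVC = 26 - 4·2 + 2^2 = $22.
Since P = $61 ≥ min AVC = $22, price covers variable cost and the firm should produce.
Set P = MC: 61 = 26 - 8Q + 3Q^2 → -35 - 8Q + 3Q^2 = 0. The roots are Q = -7/3 and Q = 5; the profit-maximizing output is on the rising part of MC, so Q* = 5.
Check: AVC at Q = 5 is $31 ≤ P, so revenue covers variable cost.
Profit = P·Q − TC = 61·5 − 266 = $39.

Produce at Q = 5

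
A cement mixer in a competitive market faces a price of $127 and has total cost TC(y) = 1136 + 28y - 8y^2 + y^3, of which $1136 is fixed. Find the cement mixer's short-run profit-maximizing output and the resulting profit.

Profit = -$326 at y = 9

AVC = 28 - 8y + y^2; min AVC = $12 at y = 4. Since P = $127 ≥ min AVC, the firm produces.
MC = 28 - 16y + 3y^2. Setting P = MC and taking the root on the rising branch gives y* = 9.
TR = 127·9 = 1143. TC = 1136 + 333 = 1469. Profit = 1143 − 1469 = -$326.
Shutting down would mean losing the fixed cost of $1136, so operating at a loss of $326 is better by $810.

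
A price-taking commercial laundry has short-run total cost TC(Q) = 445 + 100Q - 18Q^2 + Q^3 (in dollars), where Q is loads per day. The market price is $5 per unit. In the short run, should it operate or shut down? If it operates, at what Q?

Shut down

From TC, MC = TC'(Q) = 100 - 36Q + 3Q^2 and AVC = VC/Q = 100 - 18Q + Q^2.
AVC is minimized where dAVC/dQ = -18 + 2Q = 0, at Q = 9; min AVC = 100 - 18·9 + 9^2 = $19.
P = $5 lies below min AVC = $19; no output level covers variable cost.
Shutting down limits the loss to fixed cost, $445.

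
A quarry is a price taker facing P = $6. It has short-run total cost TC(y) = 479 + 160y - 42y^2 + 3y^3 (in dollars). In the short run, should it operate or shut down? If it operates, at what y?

Strip out fixed cost: VC = 160y - 42y^2 + 3y^3. Then AVC = 160 - 42y + 3y^2 and MC = 160 - 84y + 9y^2.
AVC is minimized where dAVC/dy = -42 + 6y = 0, at y = 7; min AVC = 160 - 42·7 + 3·7^2 = $13.
Since P = $6 < min AVC = $13, price fails to cover variable cost at any output.
Best response: produce nothing and absorb the $479 fixed cost.

Shut down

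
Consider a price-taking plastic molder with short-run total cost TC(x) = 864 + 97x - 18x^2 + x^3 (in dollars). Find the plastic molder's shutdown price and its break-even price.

Shutdown price = $16; break-even price = $97

AVC = 97 - 18x + x^2; minimized at x = 9, giving min AVC = $16. That is the shutdown price.
ATC = 864/x + 97 - 18x + x^2. Setting dATC/dx = −864/x^2 − 18 + 2x = 0 gives x = 12 (since 2·12^3 − 18·12^2 = 864).
min ATC = 864/12 + 97 − 18·12 + 12^2 = $97. That is the break-even price.
Between these two prices the firm operates at a loss; above $97 it earns a profit.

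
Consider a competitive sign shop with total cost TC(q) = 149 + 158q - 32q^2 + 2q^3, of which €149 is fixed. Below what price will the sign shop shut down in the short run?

€30 per unit

Short-run supply begins at min AVC. From VC = 158q - 32q^2 + 2q^3, AVC = 158 - 32q + 2q^2.
At the minimum of AVC, MC = AVC. MC = 158 - 64q + 6q^2; setting MC = AVC gives 4q^2 - 32q = 0, so q = 8. min AVC = 30.
For P < €30 the firm produces nothing.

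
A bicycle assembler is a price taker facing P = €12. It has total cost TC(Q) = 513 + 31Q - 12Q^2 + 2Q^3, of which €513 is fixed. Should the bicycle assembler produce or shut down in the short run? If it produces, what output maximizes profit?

Shut down

Strip out fixed cost: VC = 31Q - 12Q^2 + 2Q^3. Then AVC = 31 - 12Q + 2Q^2 and MC = 31 - 24Q + 6Q^2.
AVC is minimized where dAVC/dQ = -12 + 4Q = 0, at Q = 3; min AVC = 31 - 12·3 + 2·3^2 = €13.
Since P = €12 < min AVC = €13, price fails to cover variable cost at any output.
Best response: produce nothing and absorb the €513 fixed cost.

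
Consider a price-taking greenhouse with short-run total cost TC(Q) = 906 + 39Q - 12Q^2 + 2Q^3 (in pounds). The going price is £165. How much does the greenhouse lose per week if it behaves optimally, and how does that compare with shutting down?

AVC = 39 - 12Q + 2Q^2; min AVC = £21 at Q = 3. Since P = £165 ≥ min AVC, the firm produces.
With MC = 39 - 24Q + 6Q^2, P = MC on the upward-sloping part at Q* = 7.
TR = 165·7 = 1155. TC = 906 + 371 = 1277. Profit = 1155 − 1277 = -£122.
By producing, the firm covers all variable cost plus £784 of fixed cost; shutting down would lose the full £906.

Profit = -£122 at Q = 7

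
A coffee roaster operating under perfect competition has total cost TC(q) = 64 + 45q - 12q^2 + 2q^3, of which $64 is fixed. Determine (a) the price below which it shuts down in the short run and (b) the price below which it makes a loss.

Shutdown price = min AVC. AVC = 45 - 12q + 2q^2, with vertex at q = 3 and minimum $27.
ATC = 64/q + 45 - 12q + 2q^2. Setting dATC/dq = −64/q^2 − 12 + 4q = 0 gives q = 4 (since 4·4^3 − 12·4^2 = 64).
min ATC = 64/4 + 45 − 12·4 + 2·4^2 = $45. That is the break-even price.
Between these two prices the firm operates at a loss; above $45 it earns a profit.

Shutdown price = $27; break-even price = $45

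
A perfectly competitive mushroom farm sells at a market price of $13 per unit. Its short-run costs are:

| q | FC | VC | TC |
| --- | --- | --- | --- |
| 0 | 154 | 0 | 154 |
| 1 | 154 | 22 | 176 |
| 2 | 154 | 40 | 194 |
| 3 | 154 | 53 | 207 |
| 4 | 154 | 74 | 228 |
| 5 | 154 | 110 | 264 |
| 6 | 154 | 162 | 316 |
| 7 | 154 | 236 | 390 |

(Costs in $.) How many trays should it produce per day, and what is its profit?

Profit at each row (π = 13q − TC): q=0: -154; q=1: -163; q=2: -168; q=3: -168; q=4: -176; q=5: -199; q=6: -238; q=7: -299.
Profit is highest at q = 0. Equivalently, the lowest AVC in the table is 53/3 ≈ $17.67 at q = 3, and P = $13 falls below it — price never covers variable cost, so the firm shuts down and loses only its fixed cost.

q = 0 (shut down); profit = -$154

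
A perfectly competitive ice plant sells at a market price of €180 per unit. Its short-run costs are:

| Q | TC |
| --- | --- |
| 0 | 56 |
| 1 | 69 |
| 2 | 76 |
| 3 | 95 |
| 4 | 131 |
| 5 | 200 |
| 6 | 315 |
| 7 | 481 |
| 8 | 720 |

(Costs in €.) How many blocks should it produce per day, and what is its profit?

Profit at each row (π = 180Q − TC): Q=0: -56; Q=1: 111; Q=2: 284; Q=3: 445; Q=4: 589; Q=5: 700; Q=6: 765; Q=7: 779; Q=8: 720.
Profit is maximized at Q = 7. AVC there is 425/7 = €60.71 ≤ P, so producing beats shutting down (which would give -€56).

Q = 7; profit = €779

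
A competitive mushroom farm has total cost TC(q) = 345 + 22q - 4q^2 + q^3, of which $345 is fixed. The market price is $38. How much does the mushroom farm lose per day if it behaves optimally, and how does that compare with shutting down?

AVC = 22 - 4q + q^2 has its minimum $18 at q = 2; price $38 clears that bar, so the firm operates.
MC = 22 - 8q + 3q^2. Setting P = MC and taking the root on the rising branch gives q* = 4.
TR = 38·4 = 152. TC = 345 + 88 = 433. Profit = 152 − 433 = -$281.
By producing, the firm covers all variable cost plus $64 of fixed cost; shutting down would lose the full $345.

Profit = -$281 at q = 4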